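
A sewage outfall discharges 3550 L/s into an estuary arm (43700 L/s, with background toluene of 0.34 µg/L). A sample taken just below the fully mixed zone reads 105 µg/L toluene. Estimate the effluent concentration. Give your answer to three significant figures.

1390 µg/L

Mass balance: 43700·0.3400 + 3550·Cₑ = 47250·105.0
→ Cₑ = (47250·105.0 − 43700·0.3400) / 3550 = 1393 µg/L.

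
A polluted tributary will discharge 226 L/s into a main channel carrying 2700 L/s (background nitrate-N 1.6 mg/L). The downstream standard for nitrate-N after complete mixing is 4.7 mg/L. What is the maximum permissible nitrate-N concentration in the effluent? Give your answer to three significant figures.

41.7 mg/L

At the limit, (Qr·Cr + Qe·Cₑ)/(Qr + Qe) = 4.7:
Cₑ = (2926·4.7 − 2700·1.600) / 226.0 = 41.74 mg/L.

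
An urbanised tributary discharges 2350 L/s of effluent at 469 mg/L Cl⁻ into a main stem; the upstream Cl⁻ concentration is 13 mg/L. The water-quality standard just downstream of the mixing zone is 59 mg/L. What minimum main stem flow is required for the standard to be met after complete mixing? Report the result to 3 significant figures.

Set C_mix = 59: (Q·13.00 + 2350·469.0) / (Q + 2350) = 59
→ Q = 2350·(469.0 − 59)/(59 − 13.00) = 20950 L/s.

20900 L/s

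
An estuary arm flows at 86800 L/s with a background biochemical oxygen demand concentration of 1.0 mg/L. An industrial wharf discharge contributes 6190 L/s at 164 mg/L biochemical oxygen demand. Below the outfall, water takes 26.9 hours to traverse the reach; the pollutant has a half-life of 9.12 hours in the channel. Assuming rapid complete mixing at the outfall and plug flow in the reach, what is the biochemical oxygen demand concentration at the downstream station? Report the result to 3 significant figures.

Conservation of mass: C = (86800·1.000 + 6190·164.0) / 92990 = 1102000/92990 = 11.85 mg/L.
Half-life 9.12 h → k = ln 2 / 9.12 = 0.07600 h⁻¹ = 1.824 d⁻¹.
Decay over the reach: 11.85·exp(−kt) = 11.85·0.1294 = 1.534 mg/L.

1.53 mg/L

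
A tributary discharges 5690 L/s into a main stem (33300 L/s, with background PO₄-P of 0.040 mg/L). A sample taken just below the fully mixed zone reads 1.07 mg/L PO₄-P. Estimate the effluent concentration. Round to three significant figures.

Mass balance: 33300·0.04000 + 5690·Cₑ = 38990·1.070
→ Cₑ = (38990·1.070 − 33300·0.04000) / 5690 = 7.098 mg/L.

7.10 mg/L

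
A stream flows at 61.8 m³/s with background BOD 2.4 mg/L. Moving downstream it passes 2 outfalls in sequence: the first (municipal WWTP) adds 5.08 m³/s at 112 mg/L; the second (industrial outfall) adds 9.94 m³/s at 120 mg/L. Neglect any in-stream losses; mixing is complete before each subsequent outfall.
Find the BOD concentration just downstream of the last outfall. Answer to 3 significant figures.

24.9 mg/L

After outfall 1: Q = 61.80 + 5.080 = 66.88 m³/s; C = (61.80·2.400 + 5.080·112.0)/66.88 = 10.72 mg/L.
After outfall 2: Q = 66.88 + 9.940 = 76.82 m³/s; C = (66.88·10.72 + 9.940·120.0)/76.82 = 24.86 mg/L.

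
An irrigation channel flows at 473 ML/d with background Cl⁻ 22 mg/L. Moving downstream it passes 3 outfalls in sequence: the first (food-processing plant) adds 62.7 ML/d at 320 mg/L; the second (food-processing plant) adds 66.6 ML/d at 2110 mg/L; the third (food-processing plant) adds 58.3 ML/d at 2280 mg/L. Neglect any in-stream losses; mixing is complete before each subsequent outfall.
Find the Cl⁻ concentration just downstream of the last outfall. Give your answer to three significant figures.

After outfall 1: Q = 473.0 + 62.70 = 535.7 ML/d; C = (473.0·22.00 + 62.70·320.0)/535.7 = 56.88 mg/L.
After outfall 2: Q = 535.7 + 66.60 = 602.3 ML/d; C = (535.7·56.88 + 66.60·2110)/602.3 = 283.9 mg/L.
After outfall 3: Q = 602.3 + 58.30 = 660.6 ML/d; C = (602.3·283.9 + 58.30·2280)/660.6 = 460.1 mg/L.

460 mg/L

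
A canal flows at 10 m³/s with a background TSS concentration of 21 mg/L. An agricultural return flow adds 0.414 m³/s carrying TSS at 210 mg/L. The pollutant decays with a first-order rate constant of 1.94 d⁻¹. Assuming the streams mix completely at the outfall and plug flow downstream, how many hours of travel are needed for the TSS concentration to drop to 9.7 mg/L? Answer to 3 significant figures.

13.3 h

After mixing, C = (10.00·21.00 + 0.4140·210.0) / 10.41 = 296.9/10.41 = 28.51 mg/L.
28.51·exp(−k·t) = 9.7 → t = ln(28.51/9.7)/k = 48020 s = 13.34 h.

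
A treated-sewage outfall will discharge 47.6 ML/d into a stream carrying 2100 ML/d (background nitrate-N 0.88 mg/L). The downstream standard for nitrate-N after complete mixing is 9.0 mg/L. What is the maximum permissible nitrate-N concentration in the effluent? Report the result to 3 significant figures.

367 mg/L

At the limit, (Qr·Cr + Qe·Cₑ)/(Qr + Qe) = 9.0:
Cₑ = (2148·9.0 − 2100·0.8800) / 47.60 = 367.2 mg/L.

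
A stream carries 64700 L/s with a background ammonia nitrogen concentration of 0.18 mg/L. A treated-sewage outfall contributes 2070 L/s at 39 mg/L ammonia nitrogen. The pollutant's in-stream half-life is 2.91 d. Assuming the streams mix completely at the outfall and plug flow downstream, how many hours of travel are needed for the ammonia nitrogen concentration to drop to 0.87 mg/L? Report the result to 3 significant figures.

46.7 h

Mixed concentration C = ΣQC/ΣQ = (64700·0.1800 + 2070·39.00) / 66770 = 92380/66770 = 1.383 mg/L.
Half-life 2.91 d → k = ln 2 / 2.91 = 0.2382 d⁻¹.
1.383·exp(−k·t) = 0.87 → t = ln(1.383/0.87)/k = 168300 s = 46.74 h.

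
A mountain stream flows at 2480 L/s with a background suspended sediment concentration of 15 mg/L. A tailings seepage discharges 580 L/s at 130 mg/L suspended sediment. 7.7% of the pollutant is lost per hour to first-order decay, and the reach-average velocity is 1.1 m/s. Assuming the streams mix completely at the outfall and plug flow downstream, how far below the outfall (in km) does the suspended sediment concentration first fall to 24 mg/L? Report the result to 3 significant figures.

21.1 km

Conservation of mass: C = (2480·15.00 + 580.0·130.0) / 3060 = 112600/3060 = 36.80 mg/L.
7.7%/h lost → k = −ln(1 − 0.077) = 0.08013 h⁻¹.
Set 36.80·exp(−k·t) = 24 → t = ln(36.80/24)/k = 19200 s = 5.334 h.
Distance = v·t = 1.1·19200 = 21120 m = 21.12 km.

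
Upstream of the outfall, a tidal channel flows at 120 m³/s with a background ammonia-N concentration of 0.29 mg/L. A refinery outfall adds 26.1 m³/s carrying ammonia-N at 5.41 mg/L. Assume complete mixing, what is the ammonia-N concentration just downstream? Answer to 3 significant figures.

Mass balance: C = (120.0·0.2900 + 26.10·5.410) / 146.1 = 176.0/146.1 = 1.205 mg/L.

1.20 mg/L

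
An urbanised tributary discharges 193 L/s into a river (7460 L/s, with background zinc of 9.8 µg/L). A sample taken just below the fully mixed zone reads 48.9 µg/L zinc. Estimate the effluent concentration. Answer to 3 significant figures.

Mass balance: 7460·9.800 + 193.0·Cₑ = 7653·48.90
→ Cₑ = (7653·48.90 − 7460·9.800) / 193.0 = 1560 µg/L.

1560 µg/L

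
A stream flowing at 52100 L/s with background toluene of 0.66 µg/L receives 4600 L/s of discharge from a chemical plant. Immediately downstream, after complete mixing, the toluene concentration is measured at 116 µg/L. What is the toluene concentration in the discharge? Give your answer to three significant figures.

Mass balance: 52100·0.6600 + 4600·Cₑ = 56700·116.0
→ Cₑ = (56700·116.0 − 52100·0.6600) / 4600 = 1422 µg/L.

1420 µg/L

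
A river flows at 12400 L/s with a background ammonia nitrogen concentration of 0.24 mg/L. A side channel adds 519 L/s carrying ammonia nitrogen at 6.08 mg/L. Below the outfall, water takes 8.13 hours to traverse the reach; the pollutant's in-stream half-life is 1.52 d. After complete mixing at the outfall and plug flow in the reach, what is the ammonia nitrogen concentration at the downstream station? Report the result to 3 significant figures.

Flow-weighted average: C = (12400·0.2400 + 519.0·6.080) / 12920 = 6132/12920 = 0.4746 mg/L.
Half-life 1.52 d → k = ln 2 / 1.52 = 0.4560 d⁻¹.
After decay, C = 0.4746 × e^(−kt) = 0.4746 × 0.8569 = 0.4067 mg/L.

0.407 mg/L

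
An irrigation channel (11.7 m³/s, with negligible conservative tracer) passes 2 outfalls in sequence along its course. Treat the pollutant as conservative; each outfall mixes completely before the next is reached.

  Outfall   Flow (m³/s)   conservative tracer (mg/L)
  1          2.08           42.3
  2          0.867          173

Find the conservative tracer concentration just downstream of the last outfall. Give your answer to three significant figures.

16.2 mg/L

Outfall 1: combined Q = 13.78 m³/s; C = (11.70·0 + 2.080·42.30)/13.78 = 6.385 mg/L.
Outfall 2: combined Q = 14.65 m³/s; C = (13.78·6.385 + 0.8670·173.0)/14.65 = 16.25 mg/L.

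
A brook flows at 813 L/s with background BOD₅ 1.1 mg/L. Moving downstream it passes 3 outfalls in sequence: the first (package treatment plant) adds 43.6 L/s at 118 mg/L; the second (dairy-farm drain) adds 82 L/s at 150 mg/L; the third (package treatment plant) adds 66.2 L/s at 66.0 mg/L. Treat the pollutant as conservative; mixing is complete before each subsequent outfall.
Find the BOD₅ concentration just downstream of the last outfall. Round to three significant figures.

After outfall 1: Q = 813.0 + 43.60 = 856.6 L/s; C = (813.0·1.100 + 43.60·118.0)/856.6 = 7.050 mg/L.
After outfall 2: Q = 856.6 + 82.00 = 938.6 L/s; C = (856.6·7.050 + 82.00·150.0)/938.6 = 19.54 mg/L.
After outfall 3: Q = 938.6 + 66.20 = 1005 L/s; C = (938.6·19.54 + 66.20·66.00)/1005 = 22.60 mg/L.

22.6 mg/L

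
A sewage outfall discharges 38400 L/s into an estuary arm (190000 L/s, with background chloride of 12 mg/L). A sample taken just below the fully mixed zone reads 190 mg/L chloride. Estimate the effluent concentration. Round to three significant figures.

Mass balance: 190000·12.00 + 38400·Cₑ = 228400·190.0
→ Cₑ = (228400·190.0 − 190000·12.00) / 38400 = 1071 mg/L.

1070 mg/L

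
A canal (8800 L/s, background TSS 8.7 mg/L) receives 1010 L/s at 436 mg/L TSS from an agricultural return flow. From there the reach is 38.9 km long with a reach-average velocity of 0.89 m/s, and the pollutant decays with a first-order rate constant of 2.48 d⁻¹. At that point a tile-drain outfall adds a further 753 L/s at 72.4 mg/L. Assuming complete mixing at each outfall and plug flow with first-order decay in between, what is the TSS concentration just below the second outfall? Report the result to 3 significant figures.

19.1 mg/L

After mixing, C = (8800·8.700 + 1010·436.0) / 9810 = 516900/9810 = 52.69 mg/L; combined flow 9810 L/s.
Travel time t = 38.9·1000 / 0.89 = 43710 s = 12.14 h.
After decay, C = 52.69 × e^(−kt) = 52.69 × 0.2852 = 15.03 mg/L.
At the second outfall, C = (9810·15.03 + 753.0·72.40) / (9810 + 753.0) = 19.12 mg/L.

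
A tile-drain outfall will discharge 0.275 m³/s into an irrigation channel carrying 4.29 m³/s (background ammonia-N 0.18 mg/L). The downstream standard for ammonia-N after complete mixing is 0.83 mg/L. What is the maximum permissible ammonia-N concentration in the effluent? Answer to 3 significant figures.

11.0 mg/L

At the limit, (Qr·Cr + Qe·Cₑ)/(Qr + Qe) = 0.83:
Cₑ = (4.565·0.83 − 4.290·0.1800) / 0.2750 = 10.97 mg/L.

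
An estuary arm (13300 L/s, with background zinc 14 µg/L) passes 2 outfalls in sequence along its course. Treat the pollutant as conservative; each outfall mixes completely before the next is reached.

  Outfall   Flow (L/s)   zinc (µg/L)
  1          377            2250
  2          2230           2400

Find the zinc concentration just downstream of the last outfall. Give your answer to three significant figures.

After outfall 1: Q = 13300 + 377.0 = 13680 L/s; C = (13300·14.00 + 377.0·2250)/13680 = 75.63 µg/L.
After outfall 2: Q = 13680 + 2230 = 15910 L/s; C = (13680·75.63 + 2230·2400)/15910 = 401.5 µg/L.

401 µg/L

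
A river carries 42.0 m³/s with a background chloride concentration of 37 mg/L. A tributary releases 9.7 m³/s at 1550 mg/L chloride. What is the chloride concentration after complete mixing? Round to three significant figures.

Mixed concentration C = ΣQC/ΣQ = (42.00·37.00 + 9.700·1550) / 51.70 = 16590/51.70 = 320.9 mg/L.

321 mg/L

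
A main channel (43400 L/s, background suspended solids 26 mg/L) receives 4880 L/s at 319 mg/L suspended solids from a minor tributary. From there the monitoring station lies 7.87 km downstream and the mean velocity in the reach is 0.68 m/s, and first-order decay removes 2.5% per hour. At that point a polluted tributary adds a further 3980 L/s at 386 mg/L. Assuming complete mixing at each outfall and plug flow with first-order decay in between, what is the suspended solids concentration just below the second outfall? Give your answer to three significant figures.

76.8 mg/L

Flow-weighted average: C = (43400·26.00 + 4880·319.0) / 48280 = 2685000/48280 = 55.62 mg/L; combined flow 48280 L/s.
Travel time t = 7.87·1000 / 0.68 = 11570 s = 3.215 h.
2.5%/h lost → k = −ln(1 − 0.025) = 0.02532 h⁻¹.
After decay, C = 55.62 × e^(−kt) = 55.62 × 0.9218 = 51.27 mg/L.
At the second outfall, C = (48280·51.27 + 3980·386.0) / (48280 + 3980) = 76.76 mg/L.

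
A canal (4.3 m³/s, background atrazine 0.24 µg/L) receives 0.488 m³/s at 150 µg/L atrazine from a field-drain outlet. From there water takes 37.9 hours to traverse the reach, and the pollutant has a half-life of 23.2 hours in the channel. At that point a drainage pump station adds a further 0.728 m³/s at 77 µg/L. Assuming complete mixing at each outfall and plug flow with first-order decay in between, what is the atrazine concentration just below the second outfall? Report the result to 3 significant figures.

After mixing, C = (4.300·0.2400 + 0.4880·150.0) / 4.788 = 74.23/4.788 = 15.50 µg/L; combined flow 4.788 m³/s.
Half-life 23.2 h → k = ln 2 / 23.2 = 0.02988 h⁻¹ = 0.7170 d⁻¹.
Applying C = C₀e^(−kt): 15.50 × 0.3223 = 4.997 µg/L.
At the second outfall, C = (4.788·4.997 + 0.7280·77.00) / (4.788 + 0.7280) = 14.50 µg/L.

14.5 µg/L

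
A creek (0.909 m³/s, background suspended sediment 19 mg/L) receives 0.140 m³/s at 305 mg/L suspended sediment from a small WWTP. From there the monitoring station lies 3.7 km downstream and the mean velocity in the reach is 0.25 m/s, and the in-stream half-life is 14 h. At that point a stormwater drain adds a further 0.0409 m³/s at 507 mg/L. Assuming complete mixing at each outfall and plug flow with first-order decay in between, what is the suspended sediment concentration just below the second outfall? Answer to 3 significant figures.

Mass balance: C = (0.9090·19.00 + 0.1400·305.0) / 1.049 = 59.97/1.049 = 57.17 mg/L; combined flow 1.049 m³/s.
Travel time t = 3.7·1000 / 0.25 = 14800 s = 4.111 h.
Half-life 14 h → k = ln 2 / 14 = 0.04951 h⁻¹ = 1.188 d⁻¹.
First-order decay: C = 57.17·exp(−k·t) = 57.17·0.8158 = 46.64 mg/L.
Second outfall: C = (1.049·46.64 + 0.04090·507.0)/1.090 = 63.92 mg/L.

63.9 mg/L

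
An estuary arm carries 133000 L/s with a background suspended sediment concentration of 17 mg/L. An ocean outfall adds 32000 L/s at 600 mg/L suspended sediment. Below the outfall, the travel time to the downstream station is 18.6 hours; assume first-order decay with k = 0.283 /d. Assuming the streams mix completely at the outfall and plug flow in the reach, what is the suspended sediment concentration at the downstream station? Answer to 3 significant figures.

104 mg/L

Mixed concentration C = ΣQC/ΣQ = (133000·17.00 + 32000·600.0) / 165000 = 21460000/165000 = 130.1 mg/L.
Decay over the reach: 130.1·exp(−kt) = 130.1·0.8031 = 104.5 mg/L.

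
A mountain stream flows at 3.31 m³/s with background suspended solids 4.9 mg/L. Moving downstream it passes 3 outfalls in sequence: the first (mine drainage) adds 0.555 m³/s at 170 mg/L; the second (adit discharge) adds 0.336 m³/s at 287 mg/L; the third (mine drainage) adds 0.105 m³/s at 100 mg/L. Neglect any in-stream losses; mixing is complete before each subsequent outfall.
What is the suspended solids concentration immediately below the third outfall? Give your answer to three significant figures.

Below outfall 1: Q → 3.865 m³/s, C = (3.310·4.900 + 0.5550·170.0)/3.865 = 28.61 mg/L.
Below outfall 2: Q → 4.201 m³/s, C = (3.865·28.61 + 0.3360·287.0)/4.201 = 49.27 mg/L.
Below outfall 3: Q → 4.306 m³/s, C = (4.201·49.27 + 0.1050·100.0)/4.306 = 50.51 mg/L.

50.5 mg/L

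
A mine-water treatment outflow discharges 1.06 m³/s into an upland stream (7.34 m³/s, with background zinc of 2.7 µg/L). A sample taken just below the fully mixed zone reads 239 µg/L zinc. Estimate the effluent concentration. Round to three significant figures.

1880 µg/L

Mass balance: 7.340·2.700 + 1.060·Cₑ = 8.400·239.0
→ Cₑ = (8.400·239.0 − 7.340·2.700) / 1.060 = 1875 µg/L.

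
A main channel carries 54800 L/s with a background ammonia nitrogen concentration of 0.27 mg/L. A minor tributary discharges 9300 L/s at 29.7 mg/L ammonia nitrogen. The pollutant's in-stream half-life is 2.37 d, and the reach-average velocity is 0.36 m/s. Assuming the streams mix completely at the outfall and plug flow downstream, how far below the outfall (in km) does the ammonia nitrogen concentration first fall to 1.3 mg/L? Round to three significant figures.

133 km

Mass balance: C = (54800·0.2700 + 9300·29.70) / 64100 = 291000/64100 = 4.540 mg/L.
Half-life 2.37 d → k = ln 2 / 2.37 = 0.2925 d⁻¹.
Set 4.540·exp(−k·t) = 1.3 → t = ln(4.540/1.3)/k = 369400 s = 102.6 h.
Distance = v·t = 0.36·369400 = 133000 m = 133.0 km.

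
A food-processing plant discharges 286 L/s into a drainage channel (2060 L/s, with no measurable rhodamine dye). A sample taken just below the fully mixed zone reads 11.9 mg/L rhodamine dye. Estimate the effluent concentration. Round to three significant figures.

Mass balance: 2060·0 + 286.0·Cₑ = 2346·11.90
→ Cₑ = (2346·11.90 − 2060·0) / 286.0 = 97.61 mg/L.

97.6 mg/L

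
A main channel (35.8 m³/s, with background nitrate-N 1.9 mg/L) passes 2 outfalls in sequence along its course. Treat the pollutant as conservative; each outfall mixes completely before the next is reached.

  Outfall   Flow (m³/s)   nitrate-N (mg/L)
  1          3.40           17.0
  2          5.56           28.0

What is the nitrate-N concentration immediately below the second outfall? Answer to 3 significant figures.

6.29 mg/L

Below outfall 1: Q → 39.20 m³/s, C = (35.80·1.900 + 3.400·17.00)/39.20 = 3.210 mg/L.
Below outfall 2: Q → 44.76 m³/s, C = (39.20·3.210 + 5.560·28.00)/44.76 = 6.289 mg/L.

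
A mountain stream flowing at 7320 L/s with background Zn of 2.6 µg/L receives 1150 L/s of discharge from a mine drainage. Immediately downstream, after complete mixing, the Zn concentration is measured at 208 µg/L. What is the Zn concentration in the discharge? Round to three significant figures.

Mass balance: 7320·2.600 + 1150·Cₑ = 8470·208.0
→ Cₑ = (8470·208.0 − 7320·2.600) / 1150 = 1515 µg/L.

1520 µg/L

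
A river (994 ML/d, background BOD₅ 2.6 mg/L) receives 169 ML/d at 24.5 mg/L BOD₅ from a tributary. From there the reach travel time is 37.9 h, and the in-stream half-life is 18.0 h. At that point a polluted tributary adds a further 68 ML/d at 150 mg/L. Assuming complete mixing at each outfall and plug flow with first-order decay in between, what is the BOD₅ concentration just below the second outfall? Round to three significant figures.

Flow-weighted average: C = (994.0·2.600 + 169.0·24.50) / 1163 = 6725/1163 = 5.782 mg/L; combined flow 1163 ML/d.
Half-life 18.0 h → k = ln 2 / 18.0 = 0.03851 h⁻¹ = 0.9242 d⁻¹.
Decay over the reach: 5.782·exp(−kt) = 5.782·0.2324 = 1.344 mg/L.
At the second outfall, C = (1163·1.344 + 68.00·150.0) / (1163 + 68.00) = 9.555 mg/L.

9.56 mg/L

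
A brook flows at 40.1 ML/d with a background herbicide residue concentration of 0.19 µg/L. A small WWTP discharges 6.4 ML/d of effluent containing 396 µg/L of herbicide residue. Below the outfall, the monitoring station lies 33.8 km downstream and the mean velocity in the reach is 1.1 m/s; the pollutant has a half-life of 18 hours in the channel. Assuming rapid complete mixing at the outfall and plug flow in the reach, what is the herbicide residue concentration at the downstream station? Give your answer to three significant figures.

Mixed concentration C = ΣQC/ΣQ = (40.10·0.1900 + 6.400·396.0) / 46.50 = 2542/46.50 = 54.67 µg/L.
Travel time t = 33.8·1000 / 1.1 = 30730 s = 8.535 h.
Half-life 18 h → k = ln 2 / 18 = 0.03851 h⁻¹ = 0.9242 d⁻¹.
After decay, C = 54.67 × e^(−kt) = 54.67 × 0.7199 = 39.35 µg/L.

39.4 µg/L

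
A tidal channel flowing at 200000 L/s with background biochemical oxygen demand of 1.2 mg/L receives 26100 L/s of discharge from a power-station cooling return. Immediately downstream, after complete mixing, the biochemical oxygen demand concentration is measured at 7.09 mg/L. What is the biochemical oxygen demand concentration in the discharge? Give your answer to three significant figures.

52.2 mg/L

Mass balance: 200000·1.200 + 26100·Cₑ = 226100·7.090
→ Cₑ = (226100·7.090 − 200000·1.200) / 26100 = 52.22 mg/L.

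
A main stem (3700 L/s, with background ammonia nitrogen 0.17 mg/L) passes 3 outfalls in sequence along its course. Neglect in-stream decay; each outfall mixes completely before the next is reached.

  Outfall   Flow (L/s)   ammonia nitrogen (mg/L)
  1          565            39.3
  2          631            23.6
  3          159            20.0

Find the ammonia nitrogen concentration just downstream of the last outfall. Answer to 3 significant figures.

After outfall 1: Q = 3700 + 565.0 = 4265 L/s; C = (3700·0.1700 + 565.0·39.30)/4265 = 5.354 mg/L.
After outfall 2: Q = 4265 + 631.0 = 4896 L/s; C = (4265·5.354 + 631.0·23.60)/4896 = 7.705 mg/L.
After outfall 3: Q = 4896 + 159.0 = 5055 L/s; C = (4896·7.705 + 159.0·20.00)/5055 = 8.092 mg/L.

8.09 mg/L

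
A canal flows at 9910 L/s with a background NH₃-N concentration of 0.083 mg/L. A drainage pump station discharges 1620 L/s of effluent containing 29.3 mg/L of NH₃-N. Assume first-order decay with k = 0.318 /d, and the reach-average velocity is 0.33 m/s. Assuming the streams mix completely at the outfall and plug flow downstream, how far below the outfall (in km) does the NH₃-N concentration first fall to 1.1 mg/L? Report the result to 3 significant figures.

120 km

Mass balance: C = (9910·0.08300 + 1620·29.30) / 11530 = 48290/11530 = 4.188 mg/L.
Set 4.188·exp(−k·t) = 1.1 → t = ln(4.188/1.1)/k = 363200 s = 100.9 h.
Distance = v·t = 0.33·363200 = 119900 m = 119.9 km.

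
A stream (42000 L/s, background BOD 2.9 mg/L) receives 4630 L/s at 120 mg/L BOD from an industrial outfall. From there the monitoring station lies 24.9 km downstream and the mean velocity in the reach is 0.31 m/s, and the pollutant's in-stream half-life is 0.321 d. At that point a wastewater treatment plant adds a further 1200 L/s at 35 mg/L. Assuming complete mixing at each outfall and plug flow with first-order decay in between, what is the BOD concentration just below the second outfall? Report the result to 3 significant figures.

2.78 mg/L

Mixed concentration C = ΣQC/ΣQ = (42000·2.900 + 4630·120.0) / 46630 = 677400/46630 = 14.53 mg/L; combined flow 46630 L/s.
Travel time t = 24.9·1000 / 0.31 = 80320 s = 22.31 h.
Half-life 0.321 d → k = ln 2 / 0.321 = 2.159 d⁻¹.
After decay, C = 14.53 × e^(−kt) = 14.53 × 0.1343 = 1.951 mg/L.
Second outfall: C = (46630·1.951 + 1200·35.00)/47830 = 2.781 mg/L.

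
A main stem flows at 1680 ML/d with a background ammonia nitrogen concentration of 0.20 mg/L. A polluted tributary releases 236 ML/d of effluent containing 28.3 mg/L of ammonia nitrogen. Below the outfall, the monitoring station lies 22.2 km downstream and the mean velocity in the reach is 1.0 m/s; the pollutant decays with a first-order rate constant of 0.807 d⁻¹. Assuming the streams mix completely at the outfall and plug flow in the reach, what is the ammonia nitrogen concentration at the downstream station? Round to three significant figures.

2.98 mg/L

Mass balance: C = (1680·0.2000 + 236.0·28.30) / 1916 = 7015/1916 = 3.661 mg/L.
Travel time t = 22.2·1000 / 1.0 = 22200 s = 6.167 h.
First-order decay: C = 3.661·exp(−k·t) = 3.661·0.8127 = 2.976 mg/L.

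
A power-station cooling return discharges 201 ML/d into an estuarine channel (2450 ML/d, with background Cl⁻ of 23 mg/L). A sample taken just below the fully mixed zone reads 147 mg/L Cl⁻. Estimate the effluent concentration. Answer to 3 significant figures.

Mass balance: 2450·23.00 + 201.0·Cₑ = 2651·147.0
→ Cₑ = (2651·147.0 − 2450·23.00) / 201.0 = 1658 mg/L.

1660 mg/L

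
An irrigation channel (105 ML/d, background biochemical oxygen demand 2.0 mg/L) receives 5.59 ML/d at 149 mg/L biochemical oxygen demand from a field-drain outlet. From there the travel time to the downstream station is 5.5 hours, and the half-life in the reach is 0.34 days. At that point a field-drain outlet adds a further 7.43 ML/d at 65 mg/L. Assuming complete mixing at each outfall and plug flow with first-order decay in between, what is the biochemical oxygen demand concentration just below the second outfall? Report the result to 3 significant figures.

9.63 mg/L

Mass balance: C = (105.0·2.000 + 5.590·149.0) / 110.6 = 1043/110.6 = 9.430 mg/L; combined flow 110.6 ML/d.
Half-life 0.34 d → k = ln 2 / 0.34 = 2.039 d⁻¹.
First-order decay: C = 9.430·exp(−k·t) = 9.430·0.6268 = 5.911 mg/L.
At the second outfall, C = (110.6·5.911 + 7.430·65.00) / (110.6 + 7.430) = 9.631 mg/L.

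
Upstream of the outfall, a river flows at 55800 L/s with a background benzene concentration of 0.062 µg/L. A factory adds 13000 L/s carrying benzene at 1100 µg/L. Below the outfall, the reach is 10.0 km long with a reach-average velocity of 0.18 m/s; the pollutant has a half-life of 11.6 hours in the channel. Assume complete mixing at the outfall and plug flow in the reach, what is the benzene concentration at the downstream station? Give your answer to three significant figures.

82.7 µg/L

Mass balance: C = (55800·0.06200 + 13000·1100) / 68800 = 14300000/68800 = 207.9 µg/L.
Travel time t = 10.0·1000 / 0.18 = 55560 s = 15.43 h.
Half-life 11.6 h → k = ln 2 / 11.6 = 0.05975 h⁻¹ = 1.434 d⁻¹.
Decay over the reach: 207.9·exp(−kt) = 207.9·0.3977 = 82.68 µg/L.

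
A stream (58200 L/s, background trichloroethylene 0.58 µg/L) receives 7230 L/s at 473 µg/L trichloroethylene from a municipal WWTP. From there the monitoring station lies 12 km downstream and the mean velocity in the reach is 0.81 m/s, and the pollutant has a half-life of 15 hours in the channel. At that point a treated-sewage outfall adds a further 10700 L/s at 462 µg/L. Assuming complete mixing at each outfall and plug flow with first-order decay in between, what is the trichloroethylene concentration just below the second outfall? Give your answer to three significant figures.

102 µg/L

Conservation of mass: C = (58200·0.5800 + 7230·473.0) / 65430 = 3454000/65430 = 52.78 µg/L; combined flow 65430 L/s.
Travel time t = 12·1000 / 0.81 = 14810 s = 4.115 h.
Half-life 15 h → k = ln 2 / 15 = 0.04621 h⁻¹ = 1.109 d⁻¹.
Decay over the reach: 52.78·exp(−kt) = 52.78·0.8268 = 43.64 µg/L.
At the second outfall, C = (65430·43.64 + 10700·462.0) / (65430 + 10700) = 102.4 µg/L.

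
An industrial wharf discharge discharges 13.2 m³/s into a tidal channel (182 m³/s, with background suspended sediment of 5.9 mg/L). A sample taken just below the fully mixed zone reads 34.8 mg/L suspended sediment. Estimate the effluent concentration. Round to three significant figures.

433 mg/L

Mass balance: 182.0·5.900 + 13.20·Cₑ = 195.2·34.80
→ Cₑ = (195.2·34.80 − 182.0·5.900) / 13.20 = 433.3 mg/L.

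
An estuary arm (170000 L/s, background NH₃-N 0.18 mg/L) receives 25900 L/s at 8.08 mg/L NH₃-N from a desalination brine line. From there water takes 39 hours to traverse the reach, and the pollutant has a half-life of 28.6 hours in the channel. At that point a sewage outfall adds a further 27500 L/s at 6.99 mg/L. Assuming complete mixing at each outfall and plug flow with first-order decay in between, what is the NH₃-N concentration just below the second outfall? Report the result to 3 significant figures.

1.28 mg/L

Mass balance: C = (170000·0.1800 + 25900·8.080) / 195900 = 239900/195900 = 1.224 mg/L; combined flow 195900 L/s.
Half-life 28.6 h → k = ln 2 / 28.6 = 0.02424 h⁻¹ = 0.5817 d⁻¹.
After decay, C = 1.224 × e^(−kt) = 1.224 × 0.3886 = 0.4758 mg/L.
At the second outfall, C = (195900·0.4758 + 27500·6.990) / (195900 + 27500) = 1.278 mg/L.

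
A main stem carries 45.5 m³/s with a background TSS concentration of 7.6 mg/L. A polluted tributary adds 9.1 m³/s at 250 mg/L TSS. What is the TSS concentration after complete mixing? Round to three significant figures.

Flow-weighted average: C = (45.50·7.600 + 9.100·250.0) / 54.60 = 2621/54.60 = 48.00 mg/L.

48.0 mg/L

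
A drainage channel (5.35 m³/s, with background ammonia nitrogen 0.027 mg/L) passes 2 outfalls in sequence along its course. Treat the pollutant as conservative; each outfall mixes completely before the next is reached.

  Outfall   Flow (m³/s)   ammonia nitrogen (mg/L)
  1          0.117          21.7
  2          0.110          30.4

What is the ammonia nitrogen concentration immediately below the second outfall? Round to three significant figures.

Outfall 1: combined Q = 5.467 m³/s; C = (5.350·0.02700 + 0.1170·21.70)/5.467 = 0.4908 mg/L.
Outfall 2: combined Q = 5.577 m³/s; C = (5.467·0.4908 + 0.1100·30.40)/5.577 = 1.081 mg/L.

1.08 mg/L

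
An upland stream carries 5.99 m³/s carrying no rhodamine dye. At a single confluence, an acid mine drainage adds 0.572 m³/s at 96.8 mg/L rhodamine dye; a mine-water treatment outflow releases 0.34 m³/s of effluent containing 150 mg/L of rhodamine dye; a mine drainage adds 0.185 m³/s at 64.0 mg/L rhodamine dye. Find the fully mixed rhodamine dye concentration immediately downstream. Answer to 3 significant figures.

After mixing, C = (5.990·0 + 0.5720·96.80 + 0.3400·150.0 + 0.1850·64.00) / 7.087 = 118.2/7.087 = 16.68 mg/L.

16.7 mg/L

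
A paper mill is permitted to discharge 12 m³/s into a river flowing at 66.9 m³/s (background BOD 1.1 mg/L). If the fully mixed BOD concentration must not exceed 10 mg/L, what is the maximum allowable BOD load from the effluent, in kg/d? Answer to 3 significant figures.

61800 kg/d

Mass balance at the limit: 66.90·1.100 + 12.00·Cₑ = 78.90·10 → Cₑ = 59.62 mg/L.
Load = 12.00 m³/s × 59.62 g/m³ × 86 400 s/d = 61810 kg/d.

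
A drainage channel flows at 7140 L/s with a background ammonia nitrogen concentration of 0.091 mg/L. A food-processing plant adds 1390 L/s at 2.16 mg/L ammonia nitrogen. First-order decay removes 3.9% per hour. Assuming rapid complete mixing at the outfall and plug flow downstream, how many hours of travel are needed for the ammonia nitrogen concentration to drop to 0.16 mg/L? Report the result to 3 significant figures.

After mixing, C = (7140·0.09100 + 1390·2.160) / 8530 = 3652/8530 = 0.4282 mg/L.
3.9%/h lost → k = −ln(1 − 0.039) = 0.03978 h⁻¹.
0.4282·exp(−k·t) = 0.16 → t = ln(0.4282/0.16)/k = 89080 s = 24.74 h.

24.7 h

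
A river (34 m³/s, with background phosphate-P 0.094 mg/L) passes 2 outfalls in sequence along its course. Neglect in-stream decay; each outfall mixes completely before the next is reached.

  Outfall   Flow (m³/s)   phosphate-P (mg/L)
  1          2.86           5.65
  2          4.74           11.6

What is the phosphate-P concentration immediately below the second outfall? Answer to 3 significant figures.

1.79 mg/L

Outfall 1: combined Q = 36.86 m³/s; C = (34.00·0.09400 + 2.860·5.650)/36.86 = 0.5251 mg/L.
Outfall 2: combined Q = 41.60 m³/s; C = (36.86·0.5251 + 4.740·11.60)/41.60 = 1.787 mg/L.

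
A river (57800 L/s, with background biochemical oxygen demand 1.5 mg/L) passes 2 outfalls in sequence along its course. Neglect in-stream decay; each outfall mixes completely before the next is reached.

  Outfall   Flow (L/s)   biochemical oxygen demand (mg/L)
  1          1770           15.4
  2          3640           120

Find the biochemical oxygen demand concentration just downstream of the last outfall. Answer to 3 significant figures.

8.71 mg/L

Outfall 1: combined Q = 59570 L/s; C = (57800·1.500 + 1770·15.40)/59570 = 1.913 mg/L.
Outfall 2: combined Q = 63210 L/s; C = (59570·1.913 + 3640·120.0)/63210 = 8.713 mg/L.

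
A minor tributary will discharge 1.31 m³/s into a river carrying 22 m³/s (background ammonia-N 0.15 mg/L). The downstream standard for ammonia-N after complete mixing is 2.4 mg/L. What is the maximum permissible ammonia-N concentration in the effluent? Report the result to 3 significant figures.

At the limit, (Qr·Cr + Qe·Cₑ)/(Qr + Qe) = 2.4:
Cₑ = (23.31·2.4 − 22.00·0.1500) / 1.310 = 40.19 mg/L.

40.2 mg/L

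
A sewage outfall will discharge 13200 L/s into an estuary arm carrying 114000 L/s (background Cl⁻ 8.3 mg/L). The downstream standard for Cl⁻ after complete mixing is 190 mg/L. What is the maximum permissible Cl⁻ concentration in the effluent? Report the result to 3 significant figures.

At the limit, (Qr·Cr + Qe·Cₑ)/(Qr + Qe) = 190:
Cₑ = (127200·190 − 114000·8.300) / 13200 = 1759 mg/L.

1760 mg/L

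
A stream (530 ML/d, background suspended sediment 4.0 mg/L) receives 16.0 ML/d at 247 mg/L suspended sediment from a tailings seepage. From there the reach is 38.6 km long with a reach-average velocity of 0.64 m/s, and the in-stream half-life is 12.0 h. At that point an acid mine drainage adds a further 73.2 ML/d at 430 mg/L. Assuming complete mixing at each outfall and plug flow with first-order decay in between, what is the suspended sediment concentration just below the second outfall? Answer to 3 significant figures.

After mixing, C = (530.0·4.000 + 16.00·247.0) / 546.0 = 6072/546.0 = 11.12 mg/L; combined flow 546.0 ML/d.
Travel time t = 38.6·1000 / 0.64 = 60310 s = 16.75 h.
Half-life 12.0 h → k = ln 2 / 12.0 = 0.05776 h⁻¹ = 1.386 d⁻¹.
Applying C = C₀e^(−kt): 11.12 × 0.3799 = 4.225 mg/L.
Second outfall: C = (546.0·4.225 + 73.20·430.0)/619.2 = 54.56 mg/L.

54.6 mg/L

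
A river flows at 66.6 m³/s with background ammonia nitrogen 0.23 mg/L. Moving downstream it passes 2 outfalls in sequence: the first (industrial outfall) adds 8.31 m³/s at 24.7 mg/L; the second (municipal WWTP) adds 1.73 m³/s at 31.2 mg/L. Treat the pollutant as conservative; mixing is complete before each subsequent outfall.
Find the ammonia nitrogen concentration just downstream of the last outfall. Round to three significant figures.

3.58 mg/L

After outfall 1: Q = 66.60 + 8.310 = 74.91 m³/s; C = (66.60·0.2300 + 8.310·24.70)/74.91 = 2.945 mg/L.
After outfall 2: Q = 74.91 + 1.730 = 76.64 m³/s; C = (74.91·2.945 + 1.730·31.20)/76.64 = 3.582 mg/L.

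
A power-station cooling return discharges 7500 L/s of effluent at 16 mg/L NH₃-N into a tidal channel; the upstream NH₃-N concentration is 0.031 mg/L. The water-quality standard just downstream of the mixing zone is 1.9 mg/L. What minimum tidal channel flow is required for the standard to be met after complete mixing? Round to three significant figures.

Set C_mix = 1.9: (Q·0.03100 + 7500·16.00) / (Q + 7500) = 1.9
→ Q = 7500·(16.00 − 1.9)/(1.9 − 0.03100) = 56580 L/s.

56600 L/s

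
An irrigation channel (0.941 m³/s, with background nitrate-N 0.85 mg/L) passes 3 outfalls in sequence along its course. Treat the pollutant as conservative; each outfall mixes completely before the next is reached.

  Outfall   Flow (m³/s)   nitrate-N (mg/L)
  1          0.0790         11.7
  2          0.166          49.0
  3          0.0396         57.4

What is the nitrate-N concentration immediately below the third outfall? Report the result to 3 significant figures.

9.90 mg/L

Below outfall 1: Q → 1.020 m³/s, C = (0.9410·0.8500 + 0.07900·11.70)/1.020 = 1.690 mg/L.
Below outfall 2: Q → 1.186 m³/s, C = (1.020·1.690 + 0.1660·49.00)/1.186 = 8.312 mg/L.
Below outfall 3: Q → 1.226 m³/s, C = (1.186·8.312 + 0.03960·57.40)/1.226 = 9.898 mg/L.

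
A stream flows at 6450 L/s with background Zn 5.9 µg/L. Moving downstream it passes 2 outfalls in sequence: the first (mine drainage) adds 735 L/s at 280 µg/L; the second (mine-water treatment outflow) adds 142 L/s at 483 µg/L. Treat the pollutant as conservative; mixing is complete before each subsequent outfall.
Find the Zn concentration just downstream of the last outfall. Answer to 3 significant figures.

After outfall 1: Q = 6450 + 735.0 = 7185 L/s; C = (6450·5.900 + 735.0·280.0)/7185 = 33.94 µg/L.
After outfall 2: Q = 7185 + 142.0 = 7327 L/s; C = (7185·33.94 + 142.0·483.0)/7327 = 42.64 µg/L.

42.6 µg/L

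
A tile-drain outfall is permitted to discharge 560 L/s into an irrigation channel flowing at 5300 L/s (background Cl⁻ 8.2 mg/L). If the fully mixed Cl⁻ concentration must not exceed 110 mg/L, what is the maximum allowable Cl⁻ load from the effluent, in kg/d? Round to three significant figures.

Mass balance at the limit: 5300·8.200 + 560.0·Cₑ = 5860·110 → Cₑ = 1073 mg/L.
560.0 L/s = 0.5600 m³/s. Load = 0.5600 m³/s × 1073 g/m³ × 86 400 s/d = 51940 kg/d.

51900 kg/d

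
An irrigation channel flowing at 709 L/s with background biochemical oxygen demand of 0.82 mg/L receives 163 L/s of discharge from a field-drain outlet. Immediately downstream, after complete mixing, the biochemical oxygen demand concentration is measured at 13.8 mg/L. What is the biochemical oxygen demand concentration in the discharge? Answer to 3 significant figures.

70.3 mg/L

Mass balance: 709.0·0.8200 + 163.0·Cₑ = 872.0·13.80
→ Cₑ = (872.0·13.80 − 709.0·0.8200) / 163.0 = 70.26 mg/L.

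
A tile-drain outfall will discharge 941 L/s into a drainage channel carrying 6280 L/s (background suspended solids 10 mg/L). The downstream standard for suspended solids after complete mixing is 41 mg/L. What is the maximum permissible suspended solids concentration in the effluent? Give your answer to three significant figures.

248 mg/L

At the limit, (Qr·Cr + Qe·Cₑ)/(Qr + Qe) = 41:
Cₑ = (7221·41 − 6280·10.00) / 941.0 = 247.9 mg/L.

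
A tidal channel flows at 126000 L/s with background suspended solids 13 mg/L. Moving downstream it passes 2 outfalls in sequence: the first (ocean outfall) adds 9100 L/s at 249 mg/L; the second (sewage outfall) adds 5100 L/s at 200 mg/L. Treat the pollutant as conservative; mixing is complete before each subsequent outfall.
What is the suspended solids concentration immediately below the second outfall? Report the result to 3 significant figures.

35.1 mg/L

Outfall 1: combined Q = 135100 L/s; C = (126000·13.00 + 9100·249.0)/135100 = 28.90 mg/L.
Outfall 2: combined Q = 140200 L/s; C = (135100·28.90 + 5100·200.0)/140200 = 35.12 mg/L.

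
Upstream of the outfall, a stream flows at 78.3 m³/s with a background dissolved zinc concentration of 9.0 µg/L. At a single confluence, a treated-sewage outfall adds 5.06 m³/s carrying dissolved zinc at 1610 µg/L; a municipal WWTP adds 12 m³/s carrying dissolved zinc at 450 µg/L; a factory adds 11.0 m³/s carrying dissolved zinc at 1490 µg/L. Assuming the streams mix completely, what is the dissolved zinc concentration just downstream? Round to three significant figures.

288 µg/L

Mixed concentration C = ΣQC/ΣQ = (78.30·9.000 + 5.060·1610 + 12.00·450.0 + 11.00·1490) / 106.4 = 30640/106.4 = 288.1 µg/L.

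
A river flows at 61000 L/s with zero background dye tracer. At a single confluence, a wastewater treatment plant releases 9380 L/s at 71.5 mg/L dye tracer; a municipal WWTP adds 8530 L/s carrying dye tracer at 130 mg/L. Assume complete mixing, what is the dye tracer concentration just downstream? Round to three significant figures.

Mixed concentration C = ΣQC/ΣQ = (61000·0 + 9380·71.50 + 8530·130.0) / 78910 = 1780000/78910 = 22.55 mg/L.

22.6 mg/L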